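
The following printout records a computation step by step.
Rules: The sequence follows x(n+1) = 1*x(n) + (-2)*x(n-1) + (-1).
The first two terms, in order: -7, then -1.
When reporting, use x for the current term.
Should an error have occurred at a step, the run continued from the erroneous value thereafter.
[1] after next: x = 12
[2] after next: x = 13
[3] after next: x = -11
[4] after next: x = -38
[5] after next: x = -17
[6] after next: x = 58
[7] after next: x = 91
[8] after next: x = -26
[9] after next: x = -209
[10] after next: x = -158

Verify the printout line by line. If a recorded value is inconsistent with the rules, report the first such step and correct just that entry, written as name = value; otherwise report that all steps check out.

step 3, x = -12

Step 1: x = 1*(-1) + (-2)*(-7) + (-1) = 12 — matches.
Step 2: x = 1*(12) + (-2)*(-1) + (-1) = 13 — confirmed correct.
Step 3: x = 1*(13) + (-2)*(12) + (-1) = -12 — the recorded entry deviates here.
First deviation found at step 3; the corrected entry is x = -12.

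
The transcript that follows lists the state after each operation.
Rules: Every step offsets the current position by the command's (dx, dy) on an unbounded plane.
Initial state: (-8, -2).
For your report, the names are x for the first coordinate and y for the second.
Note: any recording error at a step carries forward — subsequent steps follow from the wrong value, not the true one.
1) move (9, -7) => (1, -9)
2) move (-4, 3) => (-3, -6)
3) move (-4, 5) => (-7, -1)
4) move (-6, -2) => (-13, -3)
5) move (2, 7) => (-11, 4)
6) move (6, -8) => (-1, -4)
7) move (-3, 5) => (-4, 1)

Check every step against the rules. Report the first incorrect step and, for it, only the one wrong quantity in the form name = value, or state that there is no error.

step 6, x = -5

Step 1: x = -8 + (9) = 1, y = -2 + (-7) = -9 — exactly as logged.
Step 2: x = 1 + (-4) = -3, y = -9 + (3) = -6 — confirmed correct.
Step 3: x = -3 + (-4) = -7, y = -6 + (5) = -1 — checks out.
Step 4: x = -7 + (-6) = -13, y = -1 + (-2) = -3 — in agreement.
Step 5: x = -13 + (2) = -11, y = -3 + (7) = 4 — exactly as logged.
Step 6: x = -11 + (6) = -5, y = 4 + (-8) = -4 — the transcript has a different value.
First deviation found at step 6; the corrected entry is x = -5.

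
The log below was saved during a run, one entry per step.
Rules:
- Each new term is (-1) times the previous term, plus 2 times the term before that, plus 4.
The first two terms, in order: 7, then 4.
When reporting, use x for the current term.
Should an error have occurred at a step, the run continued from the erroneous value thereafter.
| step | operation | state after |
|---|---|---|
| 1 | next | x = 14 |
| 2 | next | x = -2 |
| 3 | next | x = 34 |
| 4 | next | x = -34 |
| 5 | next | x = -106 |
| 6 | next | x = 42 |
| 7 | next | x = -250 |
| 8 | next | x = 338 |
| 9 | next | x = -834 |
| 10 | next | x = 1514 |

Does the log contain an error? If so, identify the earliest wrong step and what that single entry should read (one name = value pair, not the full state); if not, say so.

Recomputing the run from the initial state:
step 1: x = 14
step 2: x = -2
step 3: x = 34
step 4: x = -34
step 5: x = 106
step 6: x = -170
step 7: x = 386
step 8: x = -722
step 9: x = 1498
step 10: x = -2938
The first disagreement with the log is at step 5, where the value should be x = 106.

step 5, x = 106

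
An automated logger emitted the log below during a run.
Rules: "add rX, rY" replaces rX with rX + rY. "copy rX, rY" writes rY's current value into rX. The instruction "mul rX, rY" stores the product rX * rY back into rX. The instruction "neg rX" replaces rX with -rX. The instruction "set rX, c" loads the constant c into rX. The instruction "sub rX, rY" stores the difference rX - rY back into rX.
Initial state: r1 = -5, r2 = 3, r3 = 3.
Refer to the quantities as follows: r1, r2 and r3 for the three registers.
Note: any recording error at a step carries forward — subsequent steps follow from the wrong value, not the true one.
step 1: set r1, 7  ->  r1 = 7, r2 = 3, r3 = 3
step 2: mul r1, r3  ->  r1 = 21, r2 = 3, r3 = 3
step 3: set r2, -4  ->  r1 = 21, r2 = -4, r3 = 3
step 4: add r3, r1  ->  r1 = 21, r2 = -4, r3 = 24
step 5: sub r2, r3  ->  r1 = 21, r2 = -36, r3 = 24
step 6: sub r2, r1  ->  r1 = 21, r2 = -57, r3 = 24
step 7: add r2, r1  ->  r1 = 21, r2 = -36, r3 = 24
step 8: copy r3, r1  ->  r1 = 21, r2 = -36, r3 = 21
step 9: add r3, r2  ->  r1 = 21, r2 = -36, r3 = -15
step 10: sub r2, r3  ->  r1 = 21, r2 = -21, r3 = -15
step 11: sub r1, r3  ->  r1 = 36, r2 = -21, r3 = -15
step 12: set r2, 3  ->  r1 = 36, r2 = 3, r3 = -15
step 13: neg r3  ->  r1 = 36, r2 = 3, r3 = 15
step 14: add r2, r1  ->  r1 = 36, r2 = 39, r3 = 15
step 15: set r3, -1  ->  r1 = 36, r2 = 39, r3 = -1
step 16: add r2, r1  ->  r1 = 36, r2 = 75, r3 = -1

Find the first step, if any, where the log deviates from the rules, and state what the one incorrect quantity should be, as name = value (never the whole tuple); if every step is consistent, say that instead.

step 5, r2 = -28

Recomputing the run from the initial state:
step 1: r1 = 7, r2 = 3, r3 = 3
step 2: r1 = 21, r2 = 3, r3 = 3
step 3: r1 = 21, r2 = -4, r3 = 3
step 4: r1 = 21, r2 = -4, r3 = 24
step 5: r1 = 21, r2 = -28, r3 = 24
step 6: r1 = 21, r2 = -49, r3 = 24
step 7: r1 = 21, r2 = -28, r3 = 24
step 8: r1 = 21, r2 = -28, r3 = 21
step 9: r1 = 21, r2 = -28, r3 = -7
step 10: r1 = 21, r2 = -21, r3 = -7
step 11: r1 = 28, r2 = -21, r3 = -7
step 12: r1 = 28, r2 = 3, r3 = -7
step 13: r1 = 28, r2 = 3, r3 = 7
step 14: r1 = 28, r2 = 31, r3 = 7
step 15: r1 = 28, r2 = 31, r3 = -1
step 16: r1 = 28, r2 = 59, r3 = -1
The first disagreement with the log is at step 5, where the value should be r2 = -28.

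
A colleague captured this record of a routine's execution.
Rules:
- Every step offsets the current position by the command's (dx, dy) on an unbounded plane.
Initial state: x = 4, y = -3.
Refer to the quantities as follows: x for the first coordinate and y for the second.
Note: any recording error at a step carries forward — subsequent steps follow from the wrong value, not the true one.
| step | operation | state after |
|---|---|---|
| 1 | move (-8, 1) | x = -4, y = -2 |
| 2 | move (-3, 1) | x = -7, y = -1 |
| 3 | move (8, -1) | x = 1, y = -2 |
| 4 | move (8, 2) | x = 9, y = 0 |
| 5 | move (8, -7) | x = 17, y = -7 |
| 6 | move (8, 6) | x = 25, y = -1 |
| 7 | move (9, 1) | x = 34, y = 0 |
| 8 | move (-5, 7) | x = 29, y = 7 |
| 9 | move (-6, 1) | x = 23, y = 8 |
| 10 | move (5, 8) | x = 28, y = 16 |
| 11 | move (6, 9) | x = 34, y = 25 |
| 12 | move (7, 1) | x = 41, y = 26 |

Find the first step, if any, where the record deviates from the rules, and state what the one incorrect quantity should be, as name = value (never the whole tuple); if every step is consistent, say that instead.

no error

Recomputing the run from the initial state:
step 1: x = -4, y = -2
step 2: x = -7, y = -1
step 3: x = 1, y = -2
step 4: x = 9, y = 0
step 5: x = 17, y = -7
step 6: x = 25, y = -1
step 7: x = 34, y = 0
step 8: x = 29, y = 7
step 9: x = 23, y = 8
step 10: x = 28, y = 16
step 11: x = 34, y = 25
step 12: x = 41, y = 26
This matches the record at every step.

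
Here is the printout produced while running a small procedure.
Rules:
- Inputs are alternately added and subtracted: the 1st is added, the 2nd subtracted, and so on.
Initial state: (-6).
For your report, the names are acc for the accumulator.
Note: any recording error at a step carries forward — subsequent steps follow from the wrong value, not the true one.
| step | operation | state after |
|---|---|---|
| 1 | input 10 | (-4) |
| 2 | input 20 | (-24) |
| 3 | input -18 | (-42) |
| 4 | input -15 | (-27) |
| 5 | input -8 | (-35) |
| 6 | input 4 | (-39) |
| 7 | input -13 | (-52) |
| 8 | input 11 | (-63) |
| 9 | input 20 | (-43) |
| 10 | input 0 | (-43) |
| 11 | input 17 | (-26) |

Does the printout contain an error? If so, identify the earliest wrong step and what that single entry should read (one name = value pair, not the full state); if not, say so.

step 1, acc = 4

Recomputing the run from the initial state:
step 1: acc = 4
step 2: acc = -16
step 3: acc = -34
step 4: acc = -19
step 5: acc = -27
step 6: acc = -31
step 7: acc = -44
step 8: acc = -55
step 9: acc = -35
step 10: acc = -35
step 11: acc = -18
The first disagreement with the printout is at step 1, where the value should be acc = 4.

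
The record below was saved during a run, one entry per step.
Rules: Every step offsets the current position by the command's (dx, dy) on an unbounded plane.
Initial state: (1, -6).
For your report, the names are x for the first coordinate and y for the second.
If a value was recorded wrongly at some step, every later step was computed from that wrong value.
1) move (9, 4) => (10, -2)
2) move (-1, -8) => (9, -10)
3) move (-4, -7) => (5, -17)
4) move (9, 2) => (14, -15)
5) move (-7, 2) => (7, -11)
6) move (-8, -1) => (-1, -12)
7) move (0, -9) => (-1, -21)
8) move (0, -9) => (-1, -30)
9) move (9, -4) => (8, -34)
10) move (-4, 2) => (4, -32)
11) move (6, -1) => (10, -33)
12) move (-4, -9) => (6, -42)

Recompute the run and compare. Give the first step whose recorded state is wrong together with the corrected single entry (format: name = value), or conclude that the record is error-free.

Recomputing the run from the initial state:
step 1: x = 10, y = -2
step 2: x = 9, y = -10
step 3: x = 5, y = -17
step 4: x = 14, y = -15
step 5: x = 7, y = -13
step 6: x = -1, y = -14
step 7: x = -1, y = -23
step 8: x = -1, y = -32
step 9: x = 8, y = -36
step 10: x = 4, y = -34
step 11: x = 10, y = -35
step 12: x = 6, y = -44
The first disagreement with the record is at step 5, where the value should be y = -13.

step 5, y = -13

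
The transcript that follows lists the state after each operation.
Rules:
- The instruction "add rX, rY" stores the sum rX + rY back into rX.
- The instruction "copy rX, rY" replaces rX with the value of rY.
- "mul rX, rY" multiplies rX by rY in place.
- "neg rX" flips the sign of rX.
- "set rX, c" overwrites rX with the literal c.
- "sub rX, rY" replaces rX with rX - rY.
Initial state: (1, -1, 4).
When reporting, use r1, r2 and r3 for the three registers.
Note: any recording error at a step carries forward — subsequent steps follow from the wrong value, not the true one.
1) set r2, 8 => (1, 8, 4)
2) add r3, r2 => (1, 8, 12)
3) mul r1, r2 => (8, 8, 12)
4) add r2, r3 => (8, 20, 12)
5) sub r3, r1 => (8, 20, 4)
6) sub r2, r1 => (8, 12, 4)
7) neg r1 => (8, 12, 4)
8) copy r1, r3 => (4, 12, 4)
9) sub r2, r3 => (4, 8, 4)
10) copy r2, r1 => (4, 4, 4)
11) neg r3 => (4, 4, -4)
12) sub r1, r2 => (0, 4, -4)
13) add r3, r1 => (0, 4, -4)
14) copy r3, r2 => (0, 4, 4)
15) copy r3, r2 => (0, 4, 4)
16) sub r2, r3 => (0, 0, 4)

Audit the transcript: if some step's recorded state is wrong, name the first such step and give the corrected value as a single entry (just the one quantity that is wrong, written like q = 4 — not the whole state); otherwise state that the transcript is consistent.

step 7, r1 = -8

Recomputing the run from the initial state:
step 1: r1 = 1, r2 = 8, r3 = 4
step 2: r1 = 1, r2 = 8, r3 = 12
step 3: r1 = 8, r2 = 8, r3 = 12
step 4: r1 = 8, r2 = 20, r3 = 12
step 5: r1 = 8, r2 = 20, r3 = 4
step 6: r1 = 8, r2 = 12, r3 = 4
step 7: r1 = -8, r2 = 12, r3 = 4
step 8: r1 = 4, r2 = 12, r3 = 4
step 9: r1 = 4, r2 = 8, r3 = 4
step 10: r1 = 4, r2 = 4, r3 = 4
step 11: r1 = 4, r2 = 4, r3 = -4
step 12: r1 = 0, r2 = 4, r3 = -4
step 13: r1 = 0, r2 = 4, r3 = -4
step 14: r1 = 0, r2 = 4, r3 = 4
step 15: r1 = 0, r2 = 4, r3 = 4
step 16: r1 = 0, r2 = 0, r3 = 4
The first disagreement with the transcript is at step 7, where the value should be r1 = -8.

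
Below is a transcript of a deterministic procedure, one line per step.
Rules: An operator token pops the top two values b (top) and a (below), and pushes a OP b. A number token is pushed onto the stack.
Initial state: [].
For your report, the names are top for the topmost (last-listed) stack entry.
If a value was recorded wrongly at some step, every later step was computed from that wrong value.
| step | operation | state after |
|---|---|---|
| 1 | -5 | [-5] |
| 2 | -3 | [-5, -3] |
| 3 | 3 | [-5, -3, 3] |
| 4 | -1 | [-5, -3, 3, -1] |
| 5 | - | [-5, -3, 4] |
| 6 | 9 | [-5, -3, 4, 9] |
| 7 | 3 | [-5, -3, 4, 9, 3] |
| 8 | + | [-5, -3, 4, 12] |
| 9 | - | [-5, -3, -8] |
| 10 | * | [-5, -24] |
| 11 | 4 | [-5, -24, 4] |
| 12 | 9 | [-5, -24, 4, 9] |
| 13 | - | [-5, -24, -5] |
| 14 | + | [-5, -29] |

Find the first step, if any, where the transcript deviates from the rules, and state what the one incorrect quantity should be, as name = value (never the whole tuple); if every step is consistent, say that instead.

step 10, top = 24

Recomputing the run from the initial state:
step 1: [-5]
step 2: [-5, -3]
step 3: [-5, -3, 3]
step 4: [-5, -3, 3, -1]
step 5: [-5, -3, 4]
step 6: [-5, -3, 4, 9]
step 7: [-5, -3, 4, 9, 3]
step 8: [-5, -3, 4, 12]
step 9: [-5, -3, -8]
step 10: [-5, 24]
step 11: [-5, 24, 4]
step 12: [-5, 24, 4, 9]
step 13: [-5, 24, -5]
step 14: [-5, 19]
The first disagreement with the transcript is at step 10, where the value should be top = 24.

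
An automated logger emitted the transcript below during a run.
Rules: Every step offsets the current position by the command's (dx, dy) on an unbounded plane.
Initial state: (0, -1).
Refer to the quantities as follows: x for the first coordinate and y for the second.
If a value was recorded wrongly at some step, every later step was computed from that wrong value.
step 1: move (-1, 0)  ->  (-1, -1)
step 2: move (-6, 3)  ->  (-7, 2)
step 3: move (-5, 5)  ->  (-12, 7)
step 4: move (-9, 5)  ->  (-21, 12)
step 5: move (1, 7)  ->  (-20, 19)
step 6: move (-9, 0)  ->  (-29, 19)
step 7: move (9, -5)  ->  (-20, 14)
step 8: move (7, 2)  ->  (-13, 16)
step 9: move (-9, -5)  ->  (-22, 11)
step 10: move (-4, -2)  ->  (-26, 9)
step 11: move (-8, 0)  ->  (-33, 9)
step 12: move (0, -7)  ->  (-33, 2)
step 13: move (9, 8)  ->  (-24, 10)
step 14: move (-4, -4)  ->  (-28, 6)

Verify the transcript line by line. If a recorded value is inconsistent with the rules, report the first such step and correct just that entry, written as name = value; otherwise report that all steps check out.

Step 1: x = 0 + (-1) = -1, y = -1 + (0) = -1 — agrees with the transcript.
Step 2: x = -1 + (-6) = -7, y = -1 + (3) = 2 — agrees with the transcript.
Step 3: x = -7 + (-5) = -12, y = 2 + (5) = 7 — checks out.
Step 4: x = -12 + (-9) = -21, y = 7 + (5) = 12 — verified.
Step 5: x = -21 + (1) = -20, y = 12 + (7) = 19 — checks out.
Step 6: x = -20 + (-9) = -29, y = 19 + (0) = 19 — confirmed correct.
Step 7: x = -29 + (9) = -20, y = 19 + (-5) = 14 — matches.
Step 8: x = -20 + (7) = -13, y = 14 + (2) = 16 — no discrepancy.
Step 9: x = -13 + (-9) = -22, y = 16 + (-5) = 11 — checks out.
Step 10: x = -22 + (-4) = -26, y = 11 + (-2) = 9 — consistent with the transcript.
Step 11: x = -26 + (-8) = -34, y = 9 + (0) = 9 — first mismatch against the transcript.
First incorrect step: 11; the correct value is x = -34.

step 11, x = -34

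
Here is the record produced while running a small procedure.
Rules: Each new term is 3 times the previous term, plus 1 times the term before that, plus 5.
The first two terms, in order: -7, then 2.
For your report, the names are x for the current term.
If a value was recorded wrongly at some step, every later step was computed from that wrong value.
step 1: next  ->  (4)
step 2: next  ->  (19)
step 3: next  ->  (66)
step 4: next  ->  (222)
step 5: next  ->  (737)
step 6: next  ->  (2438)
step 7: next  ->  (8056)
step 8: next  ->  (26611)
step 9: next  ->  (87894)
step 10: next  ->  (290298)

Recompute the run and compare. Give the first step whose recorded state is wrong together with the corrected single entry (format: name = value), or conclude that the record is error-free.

Recomputing the run from the initial state:
step 1: x = 4
step 2: x = 19
step 3: x = 66
step 4: x = 222
step 5: x = 737
step 6: x = 2438
step 7: x = 8056
step 8: x = 26611
step 9: x = 87894
step 10: x = 290298
This matches the record at every step.

no error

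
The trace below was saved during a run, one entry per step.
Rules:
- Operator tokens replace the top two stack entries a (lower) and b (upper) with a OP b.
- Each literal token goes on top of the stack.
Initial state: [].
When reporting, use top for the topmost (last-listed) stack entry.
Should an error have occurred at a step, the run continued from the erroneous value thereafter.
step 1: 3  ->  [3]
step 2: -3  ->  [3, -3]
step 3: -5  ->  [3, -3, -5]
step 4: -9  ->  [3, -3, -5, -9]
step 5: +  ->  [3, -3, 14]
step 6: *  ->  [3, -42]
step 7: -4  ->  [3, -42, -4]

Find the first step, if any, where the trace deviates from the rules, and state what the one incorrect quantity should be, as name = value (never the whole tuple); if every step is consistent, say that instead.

Recomputing the run from the initial state:
step 1: [3]
step 2: [3, -3]
step 3: [3, -3, -5]
step 4: [3, -3, -5, -9]
step 5: [3, -3, -14]
step 6: [3, 42]
step 7: [3, 42, -4]
The first disagreement with the trace is at step 5, where the value should be top = -14.

step 5, top = -14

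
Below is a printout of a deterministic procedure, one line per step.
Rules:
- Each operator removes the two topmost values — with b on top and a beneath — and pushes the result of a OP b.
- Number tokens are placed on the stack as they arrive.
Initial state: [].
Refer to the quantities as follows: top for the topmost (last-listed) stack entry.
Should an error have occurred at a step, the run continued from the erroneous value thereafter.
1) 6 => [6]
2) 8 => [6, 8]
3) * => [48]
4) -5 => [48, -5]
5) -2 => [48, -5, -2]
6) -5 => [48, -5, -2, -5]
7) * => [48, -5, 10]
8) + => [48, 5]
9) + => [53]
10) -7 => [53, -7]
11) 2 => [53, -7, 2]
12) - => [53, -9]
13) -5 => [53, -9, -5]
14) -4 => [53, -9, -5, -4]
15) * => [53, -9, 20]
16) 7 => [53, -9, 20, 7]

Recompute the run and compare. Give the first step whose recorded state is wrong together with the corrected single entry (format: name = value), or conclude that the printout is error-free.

Recomputing the run from the initial state:
step 1: [6]
step 2: [6, 8]
step 3: [48]
step 4: [48, -5]
step 5: [48, -5, -2]
step 6: [48, -5, -2, -5]
step 7: [48, -5, 10]
step 8: [48, 5]
step 9: [53]
step 10: [53, -7]
step 11: [53, -7, 2]
step 12: [53, -9]
step 13: [53, -9, -5]
step 14: [53, -9, -5, -4]
step 15: [53, -9, 20]
step 16: [53, -9, 20, 7]
This matches the printout at every step.

no error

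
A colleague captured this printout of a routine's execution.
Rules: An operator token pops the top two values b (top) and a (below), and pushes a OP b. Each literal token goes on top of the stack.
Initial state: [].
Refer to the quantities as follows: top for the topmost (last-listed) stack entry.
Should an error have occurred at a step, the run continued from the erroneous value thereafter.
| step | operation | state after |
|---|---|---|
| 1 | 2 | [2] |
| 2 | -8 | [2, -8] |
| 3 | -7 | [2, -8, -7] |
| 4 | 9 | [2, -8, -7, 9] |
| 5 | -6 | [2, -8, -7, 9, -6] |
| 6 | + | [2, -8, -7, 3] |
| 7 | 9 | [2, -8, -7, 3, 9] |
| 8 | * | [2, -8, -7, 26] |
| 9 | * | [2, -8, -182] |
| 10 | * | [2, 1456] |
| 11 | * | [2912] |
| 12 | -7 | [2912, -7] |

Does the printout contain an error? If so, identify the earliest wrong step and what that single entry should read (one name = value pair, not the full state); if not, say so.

step 8, top = 27

Recomputing the run from the initial state:
step 1: [2]
step 2: [2, -8]
step 3: [2, -8, -7]
step 4: [2, -8, -7, 9]
step 5: [2, -8, -7, 9, -6]
step 6: [2, -8, -7, 3]
step 7: [2, -8, -7, 3, 9]
step 8: [2, -8, -7, 27]
step 9: [2, -8, -189]
step 10: [2, 1512]
step 11: [3024]
step 12: [3024, -7]
The first disagreement with the printout is at step 8, where the value should be top = 27.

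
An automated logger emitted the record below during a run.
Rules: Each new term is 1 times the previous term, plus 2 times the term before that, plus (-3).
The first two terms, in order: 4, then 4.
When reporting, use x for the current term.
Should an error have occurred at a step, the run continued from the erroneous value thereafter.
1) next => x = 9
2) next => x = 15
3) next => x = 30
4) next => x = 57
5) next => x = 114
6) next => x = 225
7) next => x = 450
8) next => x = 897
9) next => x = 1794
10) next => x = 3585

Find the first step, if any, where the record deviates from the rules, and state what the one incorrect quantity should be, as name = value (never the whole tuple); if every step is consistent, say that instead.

Step 1: x = 1*(4) + (2)*(4) + (-3) = 9 — agrees with the record.
Step 2: x = 1*(9) + (2)*(4) + (-3) = 14 — the entry is off here.
The earliest wrong entry is at step 2: it should read x = 14.

step 2, x = 14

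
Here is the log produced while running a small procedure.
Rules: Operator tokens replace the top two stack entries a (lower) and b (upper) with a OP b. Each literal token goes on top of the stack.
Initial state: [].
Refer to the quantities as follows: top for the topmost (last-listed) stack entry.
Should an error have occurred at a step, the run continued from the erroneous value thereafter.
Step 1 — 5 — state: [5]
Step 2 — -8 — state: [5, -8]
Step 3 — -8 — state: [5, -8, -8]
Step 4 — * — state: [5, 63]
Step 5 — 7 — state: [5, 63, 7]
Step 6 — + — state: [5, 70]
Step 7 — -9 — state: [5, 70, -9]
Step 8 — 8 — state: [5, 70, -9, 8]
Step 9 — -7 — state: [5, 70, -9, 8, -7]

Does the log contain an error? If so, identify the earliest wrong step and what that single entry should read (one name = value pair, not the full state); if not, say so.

step 4, top = 64

step 1: push 5: top = 5 -> no discrepancy
step 2: push -8: top = -8 -> exactly as logged
step 3: push -8: top = -8 -> exactly as logged
step 4: -8 * -8 = 64 -> this is not what the log shows
First deviation found at step 4; the corrected entry is top = 64.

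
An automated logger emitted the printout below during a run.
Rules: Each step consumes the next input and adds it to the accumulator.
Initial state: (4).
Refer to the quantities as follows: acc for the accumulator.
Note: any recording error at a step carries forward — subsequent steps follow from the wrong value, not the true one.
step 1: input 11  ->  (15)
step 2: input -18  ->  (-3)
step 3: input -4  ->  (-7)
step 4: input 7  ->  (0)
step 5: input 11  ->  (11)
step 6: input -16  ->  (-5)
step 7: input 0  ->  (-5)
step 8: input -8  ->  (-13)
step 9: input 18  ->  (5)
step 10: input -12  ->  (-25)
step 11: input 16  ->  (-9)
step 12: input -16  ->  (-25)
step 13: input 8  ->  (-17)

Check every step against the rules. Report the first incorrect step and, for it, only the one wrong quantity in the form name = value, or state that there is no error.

step 10, acc = -7

Recomputing the run from the initial state:
step 1: acc = 15
step 2: acc = -3
step 3: acc = -7
step 4: acc = 0
step 5: acc = 11
step 6: acc = -5
step 7: acc = -5
step 8: acc = -13
step 9: acc = 5
step 10: acc = -7
step 11: acc = 9
step 12: acc = -7
step 13: acc = 1
The first disagreement with the printout is at step 10, where the value should be acc = -7.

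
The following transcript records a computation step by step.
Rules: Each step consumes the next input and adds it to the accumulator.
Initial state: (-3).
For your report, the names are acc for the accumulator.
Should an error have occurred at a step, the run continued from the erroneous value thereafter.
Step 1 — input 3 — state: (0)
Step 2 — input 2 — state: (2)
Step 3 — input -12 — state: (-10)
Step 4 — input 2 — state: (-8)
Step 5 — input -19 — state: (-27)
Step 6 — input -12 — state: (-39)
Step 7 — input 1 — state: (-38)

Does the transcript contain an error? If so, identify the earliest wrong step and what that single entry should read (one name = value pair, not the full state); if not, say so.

Recomputing the run from the initial state:
step 1: acc = 0
step 2: acc = 2
step 3: acc = -10
step 4: acc = -8
step 5: acc = -27
step 6: acc = -39
step 7: acc = -38
This matches the transcript at every step.

no error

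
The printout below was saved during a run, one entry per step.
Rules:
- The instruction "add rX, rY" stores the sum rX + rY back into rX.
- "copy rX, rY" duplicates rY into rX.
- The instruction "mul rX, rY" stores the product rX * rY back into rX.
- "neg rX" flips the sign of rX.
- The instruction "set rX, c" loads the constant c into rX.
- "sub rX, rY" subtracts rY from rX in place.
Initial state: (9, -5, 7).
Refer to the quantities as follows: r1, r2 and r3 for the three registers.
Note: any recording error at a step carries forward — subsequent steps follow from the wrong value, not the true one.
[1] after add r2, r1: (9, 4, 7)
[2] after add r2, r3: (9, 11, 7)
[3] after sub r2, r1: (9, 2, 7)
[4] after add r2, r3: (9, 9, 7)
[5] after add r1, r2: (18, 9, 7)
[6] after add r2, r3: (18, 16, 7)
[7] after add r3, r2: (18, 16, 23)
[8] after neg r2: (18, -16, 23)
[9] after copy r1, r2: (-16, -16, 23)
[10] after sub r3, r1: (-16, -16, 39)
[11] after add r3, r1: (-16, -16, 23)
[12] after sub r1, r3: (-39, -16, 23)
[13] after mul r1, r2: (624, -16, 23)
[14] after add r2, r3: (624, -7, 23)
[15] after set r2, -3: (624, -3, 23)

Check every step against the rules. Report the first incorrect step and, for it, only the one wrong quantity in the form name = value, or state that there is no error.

step 14, r2 = 7

Step 1: r2 = -5 + 9 = 4 — no discrepancy.
Step 2: r2 = 4 + 7 = 11 — in agreement.
Step 3: r2 = 11 - 9 = 2 — checks out.
Step 4: r2 = 2 + 7 = 9 — no discrepancy.
Step 5: r1 = 9 + 9 = 18 — same as recorded.
Step 6: r2 = 9 + 7 = 16 — checks out.
Step 7: r3 = 7 + 16 = 23 — exactly as logged.
Step 8: r2 = -(16) = -16 — checks out.
Step 9: r1 = -16 — same as recorded.
Step 10: r3 = 23 - -16 = 39 — checks out.
Step 11: r3 = 39 + -16 = 23 — verified.
Step 12: r1 = -16 - 23 = -39 — consistent with the printout.
Step 13: r1 = -39 * -16 = 624 — confirmed correct.
Step 14: r2 = -16 + 23 = 7 — this is not what the printout shows.
First deviation found at step 14; the corrected entry is r2 = 7.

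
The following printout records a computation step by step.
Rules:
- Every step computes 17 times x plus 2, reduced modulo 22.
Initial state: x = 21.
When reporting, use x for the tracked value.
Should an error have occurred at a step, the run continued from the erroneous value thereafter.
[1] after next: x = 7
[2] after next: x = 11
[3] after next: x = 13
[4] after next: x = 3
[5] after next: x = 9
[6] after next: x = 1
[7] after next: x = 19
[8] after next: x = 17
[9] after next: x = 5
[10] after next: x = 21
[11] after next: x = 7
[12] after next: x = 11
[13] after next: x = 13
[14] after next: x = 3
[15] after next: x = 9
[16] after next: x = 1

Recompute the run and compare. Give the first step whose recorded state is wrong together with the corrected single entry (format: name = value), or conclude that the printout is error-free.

step 1: x = (17*21 + 2) mod 22 = 7 -> consistent with the printout
step 2: x = (17*7 + 2) mod 22 = 11 -> matches
step 3: x = (17*11 + 2) mod 22 = 13 -> exactly as logged
step 4: x = (17*13 + 2) mod 22 = 3 -> checks out
step 5: x = (17*3 + 2) mod 22 = 9 -> matches
step 6: x = (17*9 + 2) mod 22 = 1 -> confirmed correct
step 7: x = (17*1 + 2) mod 22 = 19 -> same as recorded
step 8: x = (17*19 + 2) mod 22 = 17 -> no discrepancy
step 9: x = (17*17 + 2) mod 22 = 5 -> agrees with the printout
step 10: x = (17*5 + 2) mod 22 = 21 -> confirmed correct
step 11: x = (17*21 + 2) mod 22 = 7 -> matches
step 12: x = (17*7 + 2) mod 22 = 11 -> no discrepancy
step 13: x = (17*11 + 2) mod 22 = 13 -> in agreement
step 14: x = (17*13 + 2) mod 22 = 3 -> verified
step 15: x = (17*3 + 2) mod 22 = 9 -> verified
step 16: x = (17*9 + 2) mod 22 = 1 -> checks out
The whole run recomputes cleanly — no discrepancies.

no error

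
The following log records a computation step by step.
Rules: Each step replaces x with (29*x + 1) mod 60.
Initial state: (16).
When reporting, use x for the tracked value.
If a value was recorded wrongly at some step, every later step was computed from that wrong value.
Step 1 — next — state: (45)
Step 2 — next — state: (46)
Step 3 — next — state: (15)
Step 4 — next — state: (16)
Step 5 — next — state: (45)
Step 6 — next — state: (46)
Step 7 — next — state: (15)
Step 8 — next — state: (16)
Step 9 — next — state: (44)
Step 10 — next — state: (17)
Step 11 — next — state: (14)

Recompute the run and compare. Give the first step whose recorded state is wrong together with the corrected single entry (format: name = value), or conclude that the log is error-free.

1. x = (29*16 + 1) mod 60 = 45 (confirmed correct)
2. x = (29*45 + 1) mod 60 = 46 (matches)
3. x = (29*46 + 1) mod 60 = 15 (same as recorded)
4. x = (29*15 + 1) mod 60 = 16 (agrees with the log)
5. x = (29*16 + 1) mod 60 = 45 (consistent with the log)
6. x = (29*45 + 1) mod 60 = 46 (agrees with the log)
7. x = (29*46 + 1) mod 60 = 15 (agrees with the log)
8. x = (29*15 + 1) mod 60 = 16 (confirmed correct)
9. x = (29*16 + 1) mod 60 = 45 (the recorded entry deviates here)
Conclusion: step 9 carries the first error; the entry should be x = 45.

step 9, x = 45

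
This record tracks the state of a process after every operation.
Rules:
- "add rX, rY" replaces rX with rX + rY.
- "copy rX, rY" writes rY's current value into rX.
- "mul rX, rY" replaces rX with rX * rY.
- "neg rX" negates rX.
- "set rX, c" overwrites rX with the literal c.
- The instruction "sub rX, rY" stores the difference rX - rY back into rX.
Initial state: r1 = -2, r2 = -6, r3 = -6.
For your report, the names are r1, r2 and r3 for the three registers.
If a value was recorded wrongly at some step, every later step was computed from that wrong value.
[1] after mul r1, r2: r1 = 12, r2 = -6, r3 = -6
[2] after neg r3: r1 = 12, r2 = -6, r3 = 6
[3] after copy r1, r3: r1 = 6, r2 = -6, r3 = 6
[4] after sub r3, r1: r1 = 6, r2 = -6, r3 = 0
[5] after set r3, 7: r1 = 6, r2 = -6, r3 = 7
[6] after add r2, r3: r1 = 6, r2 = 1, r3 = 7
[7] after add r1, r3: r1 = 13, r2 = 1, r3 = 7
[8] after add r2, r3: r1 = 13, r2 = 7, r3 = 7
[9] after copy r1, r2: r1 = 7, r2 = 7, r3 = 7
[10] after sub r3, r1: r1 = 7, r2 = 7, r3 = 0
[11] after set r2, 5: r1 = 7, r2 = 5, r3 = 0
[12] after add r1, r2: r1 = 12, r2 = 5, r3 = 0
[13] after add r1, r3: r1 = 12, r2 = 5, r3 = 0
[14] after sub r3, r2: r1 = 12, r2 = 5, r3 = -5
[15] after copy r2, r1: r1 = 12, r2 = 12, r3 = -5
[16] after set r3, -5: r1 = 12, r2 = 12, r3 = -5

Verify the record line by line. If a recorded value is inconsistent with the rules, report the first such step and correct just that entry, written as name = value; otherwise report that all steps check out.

step 1: r1 = -2 * -6 = 12 -> in agreement
step 2: r3 = -(-6) = 6 -> verified
step 3: r1 = 6 -> checks out
step 4: r3 = 6 - 6 = 0 -> checks out
step 5: r3 = 7 -> no discrepancy
step 6: r2 = -6 + 7 = 1 -> confirmed correct
step 7: r1 = 6 + 7 = 13 -> no discrepancy
step 8: r2 = 1 + 7 = 8 -> the record disagrees here
Step 8 is the first one off; corrected, r2 = 8.

step 8, r2 = 8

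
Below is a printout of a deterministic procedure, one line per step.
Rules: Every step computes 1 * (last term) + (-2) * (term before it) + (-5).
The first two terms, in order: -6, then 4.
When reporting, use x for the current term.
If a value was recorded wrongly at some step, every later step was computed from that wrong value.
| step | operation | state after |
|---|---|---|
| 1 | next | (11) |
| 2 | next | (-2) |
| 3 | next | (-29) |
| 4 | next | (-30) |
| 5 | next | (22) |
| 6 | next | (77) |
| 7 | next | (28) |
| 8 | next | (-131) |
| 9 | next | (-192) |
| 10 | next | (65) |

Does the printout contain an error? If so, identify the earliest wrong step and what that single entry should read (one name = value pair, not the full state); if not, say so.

Step 1: x = 1*(4) + (-2)*(-6) + (-5) = 11 — no discrepancy.
Step 2: x = 1*(11) + (-2)*(4) + (-5) = -2 — agrees with the printout.
Step 3: x = 1*(-2) + (-2)*(11) + (-5) = -29 — confirmed correct.
Step 4: x = 1*(-29) + (-2)*(-2) + (-5) = -30 — checks out.
Step 5: x = 1*(-30) + (-2)*(-29) + (-5) = 23 — the entry is off here.
Step 5 is the first one off; corrected, x = 23.

step 5, x = 23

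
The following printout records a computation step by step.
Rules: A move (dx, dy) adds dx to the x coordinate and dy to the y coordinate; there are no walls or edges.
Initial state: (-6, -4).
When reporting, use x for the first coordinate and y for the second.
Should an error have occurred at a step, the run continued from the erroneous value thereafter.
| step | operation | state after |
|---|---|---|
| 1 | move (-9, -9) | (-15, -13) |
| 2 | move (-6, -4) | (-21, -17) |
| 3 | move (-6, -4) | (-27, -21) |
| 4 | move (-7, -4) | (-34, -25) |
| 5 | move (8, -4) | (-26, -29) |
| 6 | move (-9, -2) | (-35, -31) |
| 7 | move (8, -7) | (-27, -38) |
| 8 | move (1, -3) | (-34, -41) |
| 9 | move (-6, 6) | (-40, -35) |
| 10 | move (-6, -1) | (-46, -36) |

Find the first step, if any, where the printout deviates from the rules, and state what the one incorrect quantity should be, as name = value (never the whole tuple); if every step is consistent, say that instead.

Recomputing the run from the initial state:
step 1: x = -15, y = -13
step 2: x = -21, y = -17
step 3: x = -27, y = -21
step 4: x = -34, y = -25
step 5: x = -26, y = -29
step 6: x = -35, y = -31
step 7: x = -27, y = -38
step 8: x = -26, y = -41
step 9: x = -32, y = -35
step 10: x = -38, y = -36
The first disagreement with the printout is at step 8, where the value should be x = -26.

step 8, x = -26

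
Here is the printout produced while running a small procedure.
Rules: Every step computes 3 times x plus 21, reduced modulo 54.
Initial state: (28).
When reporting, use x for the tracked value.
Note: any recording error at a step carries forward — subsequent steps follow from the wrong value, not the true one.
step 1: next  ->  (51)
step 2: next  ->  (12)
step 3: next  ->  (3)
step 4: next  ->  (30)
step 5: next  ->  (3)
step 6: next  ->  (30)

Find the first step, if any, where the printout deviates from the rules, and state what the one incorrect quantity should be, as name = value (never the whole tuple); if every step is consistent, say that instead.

step 1: x = (3*28 + 21) mod 54 = 51 -> in agreement
step 2: x = (3*51 + 21) mod 54 = 12 -> no discrepancy
step 3: x = (3*12 + 21) mod 54 = 3 -> confirmed correct
step 4: x = (3*3 + 21) mod 54 = 30 -> checks out
step 5: x = (3*30 + 21) mod 54 = 3 -> in agreement
step 6: x = (3*3 + 21) mod 54 = 30 -> agrees with the printout
The recomputation confirms every line.

no error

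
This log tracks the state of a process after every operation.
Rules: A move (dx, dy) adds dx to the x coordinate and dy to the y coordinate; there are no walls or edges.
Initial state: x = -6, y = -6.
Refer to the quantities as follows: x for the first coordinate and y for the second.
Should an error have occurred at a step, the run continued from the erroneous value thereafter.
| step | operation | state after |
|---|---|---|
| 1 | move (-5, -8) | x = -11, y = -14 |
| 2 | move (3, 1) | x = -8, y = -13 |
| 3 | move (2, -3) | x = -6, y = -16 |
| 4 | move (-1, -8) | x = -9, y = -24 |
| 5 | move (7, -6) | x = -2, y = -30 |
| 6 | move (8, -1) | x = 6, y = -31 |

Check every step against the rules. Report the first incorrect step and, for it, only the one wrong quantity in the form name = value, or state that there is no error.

1. x = -6 + (-5) = -11, y = -6 + (-8) = -14 (same as recorded)
2. x = -11 + (3) = -8, y = -14 + (1) = -13 (verified)
3. x = -8 + (2) = -6, y = -13 + (-3) = -16 (no discrepancy)
4. x = -6 + (-1) = -7, y = -16 + (-8) = -24 (the recorded entry deviates here)
Conclusion: step 4 carries the first error; the entry should be x = -7.

step 4, x = -7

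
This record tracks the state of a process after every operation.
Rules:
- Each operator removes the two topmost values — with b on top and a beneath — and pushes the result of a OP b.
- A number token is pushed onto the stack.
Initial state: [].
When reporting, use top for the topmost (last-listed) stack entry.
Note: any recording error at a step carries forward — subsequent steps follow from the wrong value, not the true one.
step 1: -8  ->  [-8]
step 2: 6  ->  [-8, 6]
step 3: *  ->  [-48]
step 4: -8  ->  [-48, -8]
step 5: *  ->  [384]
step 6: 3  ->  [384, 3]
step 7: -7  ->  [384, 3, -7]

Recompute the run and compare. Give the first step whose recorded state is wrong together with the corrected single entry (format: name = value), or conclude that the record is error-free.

Recomputing the run from the initial state:
step 1: [-8]
step 2: [-8, 6]
step 3: [-48]
step 4: [-48, -8]
step 5: [384]
step 6: [384, 3]
step 7: [384, 3, -7]
This matches the record at every step.

no error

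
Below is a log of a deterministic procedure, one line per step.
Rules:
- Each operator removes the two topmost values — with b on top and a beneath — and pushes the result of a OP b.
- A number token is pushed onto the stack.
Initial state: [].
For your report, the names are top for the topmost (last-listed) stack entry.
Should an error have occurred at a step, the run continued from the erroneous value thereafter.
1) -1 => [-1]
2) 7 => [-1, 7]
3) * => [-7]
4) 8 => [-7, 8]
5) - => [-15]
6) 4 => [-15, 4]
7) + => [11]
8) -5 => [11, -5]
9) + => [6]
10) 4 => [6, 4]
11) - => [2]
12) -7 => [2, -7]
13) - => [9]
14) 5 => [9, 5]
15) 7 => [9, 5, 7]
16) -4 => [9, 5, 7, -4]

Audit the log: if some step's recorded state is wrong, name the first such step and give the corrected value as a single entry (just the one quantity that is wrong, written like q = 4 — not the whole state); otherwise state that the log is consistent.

Recomputing the run from the initial state:
step 1: [-1]
step 2: [-1, 7]
step 3: [-7]
step 4: [-7, 8]
step 5: [-15]
step 6: [-15, 4]
step 7: [-11]
step 8: [-11, -5]
step 9: [-16]
step 10: [-16, 4]
step 11: [-20]
step 12: [-20, -7]
step 13: [-13]
step 14: [-13, 5]
step 15: [-13, 5, 7]
step 16: [-13, 5, 7, -4]
The first disagreement with the log is at step 7, where the value should be top = -11.

step 7, top = -11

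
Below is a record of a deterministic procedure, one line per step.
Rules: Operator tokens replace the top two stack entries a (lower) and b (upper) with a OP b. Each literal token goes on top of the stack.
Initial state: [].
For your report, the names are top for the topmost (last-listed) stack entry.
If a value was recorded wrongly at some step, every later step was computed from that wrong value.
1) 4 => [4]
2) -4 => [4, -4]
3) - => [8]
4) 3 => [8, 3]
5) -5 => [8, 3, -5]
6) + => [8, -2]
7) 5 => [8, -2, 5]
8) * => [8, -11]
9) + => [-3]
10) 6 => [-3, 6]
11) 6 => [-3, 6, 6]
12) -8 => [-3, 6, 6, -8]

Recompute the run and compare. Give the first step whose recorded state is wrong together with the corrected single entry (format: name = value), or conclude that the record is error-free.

step 8, top = -10

1. push 4: top = 4 (matches)
2. push -4: top = -4 (no discrepancy)
3. 4 - -4 = 8 (in agreement)
4. push 3: top = 3 (exactly as logged)
5. push -5: top = -5 (matches)
6. 3 + -5 = -2 (no discrepancy)
7. push 5: top = 5 (in agreement)
8. -2 * 5 = -10 (the entry is off here)
That makes step 8 the first incorrect line — top = -10 is what it should show.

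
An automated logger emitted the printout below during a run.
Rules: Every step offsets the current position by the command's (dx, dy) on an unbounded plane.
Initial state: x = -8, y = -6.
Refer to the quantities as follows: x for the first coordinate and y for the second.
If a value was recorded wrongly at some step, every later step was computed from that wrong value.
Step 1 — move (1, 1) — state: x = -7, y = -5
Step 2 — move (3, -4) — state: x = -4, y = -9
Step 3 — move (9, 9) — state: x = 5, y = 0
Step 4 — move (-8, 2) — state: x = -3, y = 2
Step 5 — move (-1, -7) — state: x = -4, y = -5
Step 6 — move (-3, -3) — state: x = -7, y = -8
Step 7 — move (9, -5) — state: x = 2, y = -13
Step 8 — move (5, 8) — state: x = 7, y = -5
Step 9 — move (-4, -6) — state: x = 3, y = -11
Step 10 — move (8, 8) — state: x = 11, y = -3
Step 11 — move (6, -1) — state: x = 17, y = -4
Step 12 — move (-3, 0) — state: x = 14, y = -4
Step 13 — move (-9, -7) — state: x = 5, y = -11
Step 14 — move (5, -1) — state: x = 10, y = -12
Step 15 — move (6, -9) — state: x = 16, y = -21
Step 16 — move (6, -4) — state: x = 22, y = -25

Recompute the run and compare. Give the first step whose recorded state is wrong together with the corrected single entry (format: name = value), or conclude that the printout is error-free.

1. x = -8 + (1) = -7, y = -6 + (1) = -5 (verified)
2. x = -7 + (3) = -4, y = -5 + (-4) = -9 (matches)
3. x = -4 + (9) = 5, y = -9 + (9) = 0 (no discrepancy)
4. x = 5 + (-8) = -3, y = 0 + (2) = 2 (exactly as logged)
5. x = -3 + (-1) = -4, y = 2 + (-7) = -5 (agrees with the printout)
6. x = -4 + (-3) = -7, y = -5 + (-3) = -8 (checks out)
7. x = -7 + (9) = 2, y = -8 + (-5) = -13 (matches)
8. x = 2 + (5) = 7, y = -13 + (8) = -5 (exactly as logged)
9. x = 7 + (-4) = 3, y = -5 + (-6) = -11 (exactly as logged)
10. x = 3 + (8) = 11, y = -11 + (8) = -3 (confirmed correct)
11. x = 11 + (6) = 17, y = -3 + (-1) = -4 (verified)
12. x = 17 + (-3) = 14, y = -4 + (0) = -4 (no discrepancy)
13. x = 14 + (-9) = 5, y = -4 + (-7) = -11 (same as recorded)
14. x = 5 + (5) = 10, y = -11 + (-1) = -12 (matches)
15. x = 10 + (6) = 16, y = -12 + (-9) = -21 (checks out)
16. x = 16 + (6) = 22, y = -21 + (-4) = -25 (same as recorded)
Every step is consistent.

no error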